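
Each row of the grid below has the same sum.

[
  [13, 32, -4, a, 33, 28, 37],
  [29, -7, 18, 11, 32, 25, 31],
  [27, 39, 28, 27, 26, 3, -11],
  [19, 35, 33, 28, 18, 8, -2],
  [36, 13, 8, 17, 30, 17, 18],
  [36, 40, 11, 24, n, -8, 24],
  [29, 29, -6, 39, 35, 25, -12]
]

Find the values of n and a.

Rows 2 and 5 both add up to 139, so every row sums to 139.
Row 6: 36 + 40 + 11 + 24 − 8 + 24 = 127, so the missing entry is 139 − 127 = 12.
Row 1: 13 + 32 − 4 + 33 + 28 + 37 = 139, so the missing entry is 139 − 139 = 0.

n = 12, a = 0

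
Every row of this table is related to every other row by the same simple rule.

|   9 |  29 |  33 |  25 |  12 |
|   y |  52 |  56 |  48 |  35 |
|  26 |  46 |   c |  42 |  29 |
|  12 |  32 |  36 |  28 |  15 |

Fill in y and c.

The difference between any two rows is the same in every column — this is an addition table with the headers hidden.
Row 2 minus row 1 is 52 − 29 = 23, so its entry in column 1 is 9 + 23 = 32.
Row 3 minus row 1 is 46 − 29 = 17, so its entry in column 3 is 33 + 17 = 50.

y = 32, c = 50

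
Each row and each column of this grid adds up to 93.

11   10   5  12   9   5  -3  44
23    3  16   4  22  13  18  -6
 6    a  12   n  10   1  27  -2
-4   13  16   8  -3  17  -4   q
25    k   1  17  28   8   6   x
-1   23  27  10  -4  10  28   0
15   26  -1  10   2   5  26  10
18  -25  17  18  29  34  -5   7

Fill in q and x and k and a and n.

q = 50, x = -10, k = 18, a = 25, n = 14

Row 4: -4 + 13 + 16 + 8 − 3 + 17 − 4 = 43, so its missing entry is 93 − 43 = 50.
Column 4: 12 + 4 + 8 + 17 + 10 + 10 + 18 = 79, so its missing entry is 93 − 79 = 14.
Row 3: 6 + 12 + 14 + 10 + 1 + 27 − 2 = 68, so its missing entry is 93 − 68 = 25.
Column 2: 10 + 3 + 25 + 13 + 23 + 26 − 25 = 75, so its missing entry is 93 − 75 = 18.
Row 5: 25 + 18 + 1 + 17 + 28 + 8 + 6 = 103, so its missing entry is 93 − 103 = -10.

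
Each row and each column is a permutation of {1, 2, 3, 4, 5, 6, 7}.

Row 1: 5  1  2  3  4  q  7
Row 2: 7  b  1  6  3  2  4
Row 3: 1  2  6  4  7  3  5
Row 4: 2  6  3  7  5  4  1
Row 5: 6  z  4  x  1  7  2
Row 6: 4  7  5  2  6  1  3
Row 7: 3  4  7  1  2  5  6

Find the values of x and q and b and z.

x = 5, q = 6, b = 5, z = 3

At (row 2, col 2): row 2 already has {1, 2, 3, 4, 6, 7}, so the value is 5.
At (row 5, col 2): column 2 already has {1, 2, 4, 5, 6, 7}, so the value is 3.
Cell (1,6): row 1 already has {1, 2, 3, 4, 5, 7} → 6.
At (row 5, col 4): row 5 already has {1, 2, 3, 4, 6, 7}, so the value is 5.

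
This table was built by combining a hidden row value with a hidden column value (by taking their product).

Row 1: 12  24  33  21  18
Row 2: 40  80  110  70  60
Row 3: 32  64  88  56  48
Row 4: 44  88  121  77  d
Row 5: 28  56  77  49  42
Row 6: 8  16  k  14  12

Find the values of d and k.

Each row is a constant multiple of every other row — this is a multiplication table with the headers hidden.
Row 4 is 88/24 = 11/3 times row 1, so its entry in column 5 is 18 × 11/3 = 66.
Row 6 is 16/24 = 2/3 times row 1, so its entry in column 3 is 33 × 2/3 = 22.

d = 66, k = 22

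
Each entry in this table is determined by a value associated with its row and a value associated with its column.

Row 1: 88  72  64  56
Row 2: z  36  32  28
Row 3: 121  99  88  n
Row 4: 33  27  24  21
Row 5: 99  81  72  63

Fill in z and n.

z = 44, n = 77

Each row is a constant multiple of every other row — this is a multiplication table with the headers hidden.
Row 2 is 36/72 = 1/2 times row 1, so its entry in column 1 is 88 × 1/2 = 44.
Row 3 is 99/72 = 11/8 times row 1, so its entry in column 4 is 56 × 11/8 = 77.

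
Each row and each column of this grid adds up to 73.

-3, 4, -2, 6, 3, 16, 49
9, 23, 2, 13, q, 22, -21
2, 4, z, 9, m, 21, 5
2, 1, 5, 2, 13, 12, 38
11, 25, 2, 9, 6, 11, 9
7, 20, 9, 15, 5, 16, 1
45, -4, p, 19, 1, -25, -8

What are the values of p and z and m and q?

Row 7: 45 − 4 + 19 + 1 − 25 − 8 = 28, so its missing entry is 73 − 28 = 45.
Row 2: 9 + 23 + 2 + 13 + 22 − 21 = 48, so its missing entry is 73 − 48 = 25.
Column 5: 3 + 25 + 13 + 6 + 5 + 1 = 53, so its missing entry is 73 − 53 = 20.
Row 3: 2 + 4 + 9 + 20 + 21 + 5 = 61, so its missing entry is 73 − 61 = 12.

p = 45, z = 12, m = 20, q = 25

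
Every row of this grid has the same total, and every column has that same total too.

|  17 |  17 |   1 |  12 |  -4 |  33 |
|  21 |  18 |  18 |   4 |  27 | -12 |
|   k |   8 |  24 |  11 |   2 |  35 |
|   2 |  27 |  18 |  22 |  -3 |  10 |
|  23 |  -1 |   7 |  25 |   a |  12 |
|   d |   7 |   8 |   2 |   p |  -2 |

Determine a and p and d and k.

Rows 1 and 2 both sum to 76, so that's the common total.
The known cells in row 5 total 66, leaving 76 − 66 = 10 for the blank.
The known cells in column 5 total 32, leaving 76 − 32 = 44 for the blank.
The known cells in row 6 total 59, leaving 76 − 59 = 17 for the blank.
The known cells in row 3 total 80, leaving 76 − 80 = -4 for the blank.

a = 10, p = 44, d = 17, k = -4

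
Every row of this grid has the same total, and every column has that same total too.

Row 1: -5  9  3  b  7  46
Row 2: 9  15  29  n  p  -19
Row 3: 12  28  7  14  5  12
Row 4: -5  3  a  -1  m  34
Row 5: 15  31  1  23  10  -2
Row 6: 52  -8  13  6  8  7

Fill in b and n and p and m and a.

b = 18, n = 18, p = 26, m = 22, a = 25

Rows 3 and 5 both sum to 78, so that's the common total.
Row 1 has -5 + 9 + 3 + 7 + 46 = 60; the blank must be 78 − 60 = 18.
Column 3 has 3 + 29 + 7 + 1 + 13 = 53; the blank must be 78 − 53 = 25.
Row 4 has -5 + 3 + 25 − 1 + 34 = 56; the blank must be 78 − 56 = 22.
Column 5 has 7 + 5 + 22 + 10 + 8 = 52; the blank must be 78 − 52 = 26.
Row 2 has 9 + 15 + 29 + 26 − 19 = 60; the blank must be 78 − 60 = 18.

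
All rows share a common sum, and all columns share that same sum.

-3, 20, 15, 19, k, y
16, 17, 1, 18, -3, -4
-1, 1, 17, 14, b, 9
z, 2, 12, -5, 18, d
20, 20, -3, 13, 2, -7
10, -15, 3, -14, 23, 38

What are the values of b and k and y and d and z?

Rows 2 and 5 both sum to 45, so that's the common total.
Row 3: -1 + 1 + 17 + 14 + 9 = 40, so its missing entry is 45 − 40 = 5.
Column 5: -3 + 5 + 18 + 2 + 23 = 45, so its missing entry is 45 − 45 = 0.
Column 1: -3 + 16 − 1 + 20 + 10 = 42, so its missing entry is 45 − 42 = 3.
Row 1: -3 + 20 + 15 + 19 + 0 = 51, so its missing entry is 45 − 51 = -6.
Row 4: 3 + 2 + 12 − 5 + 18 = 30, so its missing entry is 45 − 30 = 15.

b = 5, k = 0, y = -6, d = 15, z = 3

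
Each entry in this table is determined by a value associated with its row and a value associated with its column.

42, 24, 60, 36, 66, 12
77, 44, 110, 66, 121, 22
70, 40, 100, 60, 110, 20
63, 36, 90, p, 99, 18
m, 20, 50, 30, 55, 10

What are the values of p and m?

p = 54, m = 35

Each row is a constant multiple of every other row — this is a multiplication table with the headers hidden.
Row 4 is 18/12 = 3/2 times row 1, so its entry in column 4 is 36 × 3/2 = 54.
Row 5 is 10/12 = 5/6 times row 1, so its entry in column 1 is 42 × 5/6 = 35.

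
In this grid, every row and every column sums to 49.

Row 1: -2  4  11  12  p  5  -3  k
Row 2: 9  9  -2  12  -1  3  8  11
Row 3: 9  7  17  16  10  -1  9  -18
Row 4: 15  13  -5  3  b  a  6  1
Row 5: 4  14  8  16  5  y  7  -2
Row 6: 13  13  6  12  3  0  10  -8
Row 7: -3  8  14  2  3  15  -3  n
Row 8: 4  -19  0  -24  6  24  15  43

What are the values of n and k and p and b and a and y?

n = 13, k = 9, p = 13, b = 10, a = 6, y = -3

The known cells in row 7 total 36, leaving 49 − 36 = 13 for the blank.
The known cells in column 8 total 40, leaving 49 − 40 = 9 for the blank.
The known cells in row 1 total 36, leaving 49 − 36 = 13 for the blank.
The known cells in column 5 total 39, leaving 49 − 39 = 10 for the blank.
The known cells in row 5 total 52, leaving 49 − 52 = -3 for the blank.
The known cells in row 4 total 43, leaving 49 − 43 = 6 for the blank.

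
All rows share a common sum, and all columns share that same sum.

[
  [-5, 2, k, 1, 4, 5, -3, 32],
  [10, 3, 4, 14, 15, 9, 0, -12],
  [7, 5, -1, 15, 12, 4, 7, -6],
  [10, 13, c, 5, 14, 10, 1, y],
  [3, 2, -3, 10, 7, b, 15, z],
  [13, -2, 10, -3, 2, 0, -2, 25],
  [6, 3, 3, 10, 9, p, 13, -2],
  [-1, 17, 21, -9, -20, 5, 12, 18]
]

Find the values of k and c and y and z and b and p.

k = 7, c = 2, y = -12, z = 0, b = 9, p = 1

Rows 2 and 3 both sum to 43, so that's the common total.
Row 7 has 6 + 3 + 3 + 10 + 9 + 13 − 2 = 42; the blank must be 43 − 42 = 1.
Row 1 has -5 + 2 + 1 + 4 + 5 − 3 + 32 = 36; the blank must be 43 − 36 = 7.
Column 6 has 5 + 9 + 4 + 10 + 0 + 1 + 5 = 34; the blank must be 43 − 34 = 9.
Column 3 has 7 + 4 − 1 − 3 + 10 + 3 + 21 = 41; the blank must be 43 − 41 = 2.
Row 4 has 10 + 13 + 2 + 5 + 14 + 10 + 1 = 55; the blank must be 43 − 55 = -12.
Row 5 has 3 + 2 − 3 + 10 + 7 + 9 + 15 = 43; the blank must be 43 − 43 = 0.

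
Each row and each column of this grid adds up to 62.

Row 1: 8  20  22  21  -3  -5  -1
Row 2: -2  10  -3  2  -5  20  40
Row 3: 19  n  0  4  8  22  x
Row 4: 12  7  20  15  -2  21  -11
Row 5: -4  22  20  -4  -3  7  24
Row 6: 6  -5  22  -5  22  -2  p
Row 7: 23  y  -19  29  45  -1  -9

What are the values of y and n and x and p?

Row 7: 23 − 19 + 29 + 45 − 1 − 9 = 68, so its missing entry is 62 − 68 = -6.
Row 6: 6 − 5 + 22 − 5 + 22 − 2 = 38, so its missing entry is 62 − 38 = 24.
Column 7: -1 + 40 − 11 + 24 + 24 − 9 = 67, so its missing entry is 62 − 67 = -5.
Row 3: 19 + 0 + 4 + 8 + 22 − 5 = 48, so its missing entry is 62 − 48 = 14.

y = -6, n = 14, x = -5, p = 24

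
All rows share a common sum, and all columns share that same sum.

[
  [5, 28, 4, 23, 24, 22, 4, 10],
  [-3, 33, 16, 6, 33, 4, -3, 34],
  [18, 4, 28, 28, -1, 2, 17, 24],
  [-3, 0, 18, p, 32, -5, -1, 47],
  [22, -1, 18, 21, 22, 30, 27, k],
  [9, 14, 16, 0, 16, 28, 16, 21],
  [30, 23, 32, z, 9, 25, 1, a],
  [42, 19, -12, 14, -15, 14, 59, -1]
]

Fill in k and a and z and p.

k = -19, a = 4, z = -4, p = 32

Rows 1 and 2 both sum to 120, so that's the common total.
The known cells in row 4 total 88, leaving 120 − 88 = 32 for the blank.
The known cells in column 4 total 124, leaving 120 − 124 = -4 for the blank.
The known cells in row 7 total 116, leaving 120 − 116 = 4 for the blank.
The known cells in row 5 total 139, leaving 120 − 139 = -19 for the blank.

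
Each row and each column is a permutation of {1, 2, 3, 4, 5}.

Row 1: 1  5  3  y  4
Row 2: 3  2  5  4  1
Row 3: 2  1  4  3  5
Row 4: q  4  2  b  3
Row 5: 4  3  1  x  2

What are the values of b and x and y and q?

For row 1, column 4: row 1 already has {1, 3, 4, 5}; that leaves 2.
For row 4, column 1: column 1 already has {1, 2, 3, 4}; that leaves 5.
At (row 4, col 4): row 4 already has {2, 3, 4, 5}, so the value is 1.
Cell (5,4): row 5 already has {1, 2, 3, 4} → 5.

b = 1, x = 5, y = 2, q = 5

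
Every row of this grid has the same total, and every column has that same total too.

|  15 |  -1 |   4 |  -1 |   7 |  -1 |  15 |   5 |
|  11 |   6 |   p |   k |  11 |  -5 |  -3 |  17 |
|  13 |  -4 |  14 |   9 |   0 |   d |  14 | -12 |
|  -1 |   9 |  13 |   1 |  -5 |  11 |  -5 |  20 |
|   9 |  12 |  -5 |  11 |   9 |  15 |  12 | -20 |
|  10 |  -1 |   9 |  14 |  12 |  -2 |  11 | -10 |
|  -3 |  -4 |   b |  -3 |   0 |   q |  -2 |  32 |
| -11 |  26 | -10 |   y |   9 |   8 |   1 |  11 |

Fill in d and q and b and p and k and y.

Rows 1 and 4 both sum to 43, so that's the common total.
The known cells in row 8 total 34, leaving 43 − 34 = 9 for the blank.
The known cells in row 3 total 34, leaving 43 − 34 = 9 for the blank.
The known cells in column 6 total 35, leaving 43 − 35 = 8 for the blank.
The known cells in row 7 total 28, leaving 43 − 28 = 15 for the blank.
The known cells in column 3 total 40, leaving 43 − 40 = 3 for the blank.
The known cells in row 2 total 40, leaving 43 − 40 = 3 for the blank.

d = 9, q = 8, b = 15, p = 3, k = 3, y = 9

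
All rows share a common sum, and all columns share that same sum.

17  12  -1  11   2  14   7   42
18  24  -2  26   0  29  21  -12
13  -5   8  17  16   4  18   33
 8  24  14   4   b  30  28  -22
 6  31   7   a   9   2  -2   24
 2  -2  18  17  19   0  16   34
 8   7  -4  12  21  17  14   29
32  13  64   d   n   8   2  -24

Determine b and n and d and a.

b = 18, n = 19, d = -10, a = 27

Rows 1 and 2 both sum to 104, so that's the common total.
Row 5 has 6 + 31 + 7 + 9 + 2 − 2 + 24 = 77; the blank must be 104 − 77 = 27.
Row 4 has 8 + 24 + 14 + 4 + 30 + 28 − 22 = 86; the blank must be 104 − 86 = 18.
Column 5 has 2 + 0 + 16 + 18 + 9 + 19 + 21 = 85; the blank must be 104 − 85 = 19.
Row 8 has 32 + 13 + 64 + 19 + 8 + 2 − 24 = 114; the blank must be 104 − 114 = -10.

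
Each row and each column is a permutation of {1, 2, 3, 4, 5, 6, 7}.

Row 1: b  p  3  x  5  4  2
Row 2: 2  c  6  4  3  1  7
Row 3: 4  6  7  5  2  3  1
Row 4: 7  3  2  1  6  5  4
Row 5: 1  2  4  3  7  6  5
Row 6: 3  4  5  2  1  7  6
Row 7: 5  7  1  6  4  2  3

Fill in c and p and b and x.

c = 5, p = 1, b = 6, x = 7

Cell (2,2): row 2 already has {1, 2, 3, 4, 6, 7} → 5.
For row 1, column 2: column 2 already has {2, 3, 4, 5, 6, 7}; that leaves 1.
Cell (1,4): column 4 already has {1, 2, 3, 4, 5, 6} → 7.
Cell (1,1): row 1 already has {1, 2, 3, 4, 5, 7} → 6.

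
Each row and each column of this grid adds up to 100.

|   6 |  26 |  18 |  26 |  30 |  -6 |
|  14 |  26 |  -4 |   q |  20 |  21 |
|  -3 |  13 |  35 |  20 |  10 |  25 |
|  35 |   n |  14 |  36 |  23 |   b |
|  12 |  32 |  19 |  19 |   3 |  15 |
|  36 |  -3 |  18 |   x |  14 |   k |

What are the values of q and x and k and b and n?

Column 2 has 26 + 26 + 13 + 32 − 3 = 94; the blank must be 100 − 94 = 6.
Row 2 has 14 + 26 − 4 + 20 + 21 = 77; the blank must be 100 − 77 = 23.
Column 4 has 26 + 23 + 20 + 36 + 19 = 124; the blank must be 100 − 124 = -24.
Row 6 has 36 − 3 + 18 − 24 + 14 = 41; the blank must be 100 − 41 = 59.
Row 4 has 35 + 6 + 14 + 36 + 23 = 114; the blank must be 100 − 114 = -14.

q = 23, x = -24, k = 59, b = -14, n = 6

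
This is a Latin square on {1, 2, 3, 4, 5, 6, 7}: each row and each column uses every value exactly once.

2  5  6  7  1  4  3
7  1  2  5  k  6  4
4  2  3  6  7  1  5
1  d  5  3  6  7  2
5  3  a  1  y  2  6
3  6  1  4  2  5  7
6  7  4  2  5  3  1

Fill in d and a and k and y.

d = 4, a = 7, k = 3, y = 4

Cell (5,3): column 3 already has {1, 2, 3, 4, 5, 6} → 7.
For row 4, column 2: row 4 already has {1, 2, 3, 5, 6, 7}; that leaves 4.
For row 5, column 5: row 5 already has {1, 2, 3, 5, 6, 7}; that leaves 4.
Cell (2,5): row 2 already has {1, 2, 4, 5, 6, 7} → 3.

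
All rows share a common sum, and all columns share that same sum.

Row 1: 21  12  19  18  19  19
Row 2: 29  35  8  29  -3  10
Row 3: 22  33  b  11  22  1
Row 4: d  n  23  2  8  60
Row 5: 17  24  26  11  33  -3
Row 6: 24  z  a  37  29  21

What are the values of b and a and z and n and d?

b = 19, a = 13, z = -16, n = 20, d = -5

Rows 1 and 2 both sum to 108, so that's the common total.
Column 1: 21 + 29 + 22 + 17 + 24 = 113, so its missing entry is 108 − 113 = -5.
Row 4: -5 + 23 + 2 + 8 + 60 = 88, so its missing entry is 108 − 88 = 20.
Column 2: 12 + 35 + 33 + 20 + 24 = 124, so its missing entry is 108 − 124 = -16.
Row 3: 22 + 33 + 11 + 22 + 1 = 89, so its missing entry is 108 − 89 = 19.
Row 6: 24 − 16 + 37 + 29 + 21 = 95, so its missing entry is 108 − 95 = 13.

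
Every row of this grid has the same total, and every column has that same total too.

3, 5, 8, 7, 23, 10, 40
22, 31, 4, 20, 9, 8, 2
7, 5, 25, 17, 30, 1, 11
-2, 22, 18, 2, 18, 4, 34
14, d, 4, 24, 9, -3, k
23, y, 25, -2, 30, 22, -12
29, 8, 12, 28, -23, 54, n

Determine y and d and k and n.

Rows 1 and 2 both sum to 96, so that's the common total.
The known cells in row 7 total 108, leaving 96 − 108 = -12 for the blank.
The known cells in column 7 total 63, leaving 96 − 63 = 33 for the blank.
The known cells in row 5 total 81, leaving 96 − 81 = 15 for the blank.
The known cells in row 6 total 86, leaving 96 − 86 = 10 for the blank.

y = 10, d = 15, k = 33, n = -12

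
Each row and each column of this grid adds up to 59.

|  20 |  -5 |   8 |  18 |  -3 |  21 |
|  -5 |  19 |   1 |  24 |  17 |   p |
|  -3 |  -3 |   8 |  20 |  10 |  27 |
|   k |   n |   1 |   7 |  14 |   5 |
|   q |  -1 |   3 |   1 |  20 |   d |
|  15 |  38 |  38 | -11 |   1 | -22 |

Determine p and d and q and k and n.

Row 2: -5 + 19 + 1 + 24 + 17 = 56, so its missing entry is 59 − 56 = 3.
Column 2: -5 + 19 − 3 − 1 + 38 = 48, so its missing entry is 59 − 48 = 11.
Row 4: 11 + 1 + 7 + 14 + 5 = 38, so its missing entry is 59 − 38 = 21.
Column 1: 20 − 5 − 3 + 21 + 15 = 48, so its missing entry is 59 − 48 = 11.
Row 5: 11 − 1 + 3 + 1 + 20 = 34, so its missing entry is 59 − 34 = 25.

p = 3, d = 25, q = 11, k = 21, n = 11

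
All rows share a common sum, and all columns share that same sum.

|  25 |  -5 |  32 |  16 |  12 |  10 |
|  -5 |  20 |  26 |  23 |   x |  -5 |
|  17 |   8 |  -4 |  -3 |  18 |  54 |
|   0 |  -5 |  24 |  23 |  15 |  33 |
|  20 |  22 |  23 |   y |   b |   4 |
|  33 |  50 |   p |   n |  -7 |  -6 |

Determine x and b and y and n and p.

x = 31, b = 21, y = 0, n = 31, p = -11

Rows 1 and 3 both sum to 90, so that's the common total.
Row 2: -5 + 20 + 26 + 23 − 5 = 59, so its missing entry is 90 − 59 = 31.
Column 5: 12 + 31 + 18 + 15 − 7 = 69, so its missing entry is 90 − 69 = 21.
Row 5: 20 + 22 + 23 + 21 + 4 = 90, so its missing entry is 90 − 90 = 0.
Column 4: 16 + 23 − 3 + 23 + 0 = 59, so its missing entry is 90 − 59 = 31.
Row 6: 33 + 50 + 31 − 7 − 6 = 101, so its missing entry is 90 − 101 = -11.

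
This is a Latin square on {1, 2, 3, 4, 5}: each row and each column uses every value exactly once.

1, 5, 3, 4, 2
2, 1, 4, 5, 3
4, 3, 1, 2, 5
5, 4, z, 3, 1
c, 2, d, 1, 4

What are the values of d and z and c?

d = 5, z = 2, c = 3

For row 4, column 3: row 4 already has {1, 3, 4, 5}; that leaves 2.
Cell (5,1): column 1 already has {1, 2, 4, 5} → 3.
Cell (5,3): row 5 already has {1, 2, 3, 4} → 5.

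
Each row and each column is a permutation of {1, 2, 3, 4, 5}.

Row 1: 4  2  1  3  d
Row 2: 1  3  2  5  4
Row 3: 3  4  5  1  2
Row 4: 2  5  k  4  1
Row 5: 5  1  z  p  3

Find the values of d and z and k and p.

At (row 4, col 3): row 4 already has {1, 2, 4, 5}, so the value is 3.
Cell (1,5): row 1 already has {1, 2, 3, 4} → 5.
Cell (5,3): column 3 already has {1, 2, 3, 5} → 4.
Cell (5,4): row 5 already has {1, 3, 4, 5} → 2.

d = 5, z = 4, k = 3, p = 2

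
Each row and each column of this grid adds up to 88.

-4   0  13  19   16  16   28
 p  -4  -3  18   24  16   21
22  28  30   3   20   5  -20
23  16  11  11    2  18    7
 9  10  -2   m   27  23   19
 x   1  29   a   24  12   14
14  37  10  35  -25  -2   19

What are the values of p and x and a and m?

Row 2 has -4 − 3 + 18 + 24 + 16 + 21 = 72; the blank must be 88 − 72 = 16.
Column 1 has -4 + 16 + 22 + 23 + 9 + 14 = 80; the blank must be 88 − 80 = 8.
Row 6 has 8 + 1 + 29 + 24 + 12 + 14 = 88; the blank must be 88 − 88 = 0.
Row 5 has 9 + 10 − 2 + 27 + 23 + 19 = 86; the blank must be 88 − 86 = 2.

p = 16, x = 8, a = 0, m = 2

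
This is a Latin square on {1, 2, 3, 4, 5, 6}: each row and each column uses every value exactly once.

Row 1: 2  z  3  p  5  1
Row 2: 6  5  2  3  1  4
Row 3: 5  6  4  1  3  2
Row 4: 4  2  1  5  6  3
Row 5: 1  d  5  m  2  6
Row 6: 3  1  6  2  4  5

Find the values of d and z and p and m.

For row 1, column 2: row 1 is missing {4, 6} and column 2 is missing {3, 4}; that leaves 4.
Cell (1,4): row 1 already has {1, 2, 3, 4, 5} → 6.
At (row 5, col 2): column 2 already has {1, 2, 4, 5, 6}, so the value is 3.
At (row 5, col 4): row 5 already has {1, 2, 3, 5, 6}, so the value is 4.

d = 3, z = 4, p = 6, m = 4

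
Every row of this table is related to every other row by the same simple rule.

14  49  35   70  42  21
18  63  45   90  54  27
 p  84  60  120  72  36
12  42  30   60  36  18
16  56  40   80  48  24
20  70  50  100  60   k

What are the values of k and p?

Each row is a constant multiple of every other row — this is a multiplication table with the headers hidden.
Row 6 is 60/42 = 10/7 times row 1, so its entry in column 6 is 21 × 10/7 = 30.
Row 3 is 72/42 = 12/7 times row 1, so its entry in column 1 is 14 × 12/7 = 24.

k = 30, p = 24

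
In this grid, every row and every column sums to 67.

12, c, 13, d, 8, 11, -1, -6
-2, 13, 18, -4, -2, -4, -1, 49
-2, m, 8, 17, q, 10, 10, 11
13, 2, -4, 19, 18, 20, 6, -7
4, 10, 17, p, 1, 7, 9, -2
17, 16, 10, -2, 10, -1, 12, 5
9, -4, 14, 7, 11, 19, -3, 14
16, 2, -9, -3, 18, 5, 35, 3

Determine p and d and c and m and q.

The known cells in column 5 total 64, leaving 67 − 64 = 3 for the blank.
The known cells in row 3 total 57, leaving 67 − 57 = 10 for the blank.
The known cells in column 2 total 49, leaving 67 − 49 = 18 for the blank.
The known cells in row 5 total 46, leaving 67 − 46 = 21 for the blank.
The known cells in row 1 total 55, leaving 67 − 55 = 12 for the blank.

p = 21, d = 12, c = 18, m = 10, q = 3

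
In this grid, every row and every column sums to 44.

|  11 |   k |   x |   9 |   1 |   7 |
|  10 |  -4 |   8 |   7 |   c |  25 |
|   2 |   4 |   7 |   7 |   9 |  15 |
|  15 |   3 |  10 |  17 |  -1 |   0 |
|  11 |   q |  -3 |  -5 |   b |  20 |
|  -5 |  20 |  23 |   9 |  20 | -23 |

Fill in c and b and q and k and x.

c = -2, b = 17, q = 4, k = 17, x = -1

Row 2: 10 − 4 + 8 + 7 + 25 = 46, so its missing entry is 44 − 46 = -2.
Column 5: 1 − 2 + 9 − 1 + 20 = 27, so its missing entry is 44 − 27 = 17.
Column 3: 8 + 7 + 10 − 3 + 23 = 45, so its missing entry is 44 − 45 = -1.
Row 1: 11 − 1 + 9 + 1 + 7 = 27, so its missing entry is 44 − 27 = 17.
Row 5: 11 − 3 − 5 + 17 + 20 = 40, so its missing entry is 44 − 40 = 4.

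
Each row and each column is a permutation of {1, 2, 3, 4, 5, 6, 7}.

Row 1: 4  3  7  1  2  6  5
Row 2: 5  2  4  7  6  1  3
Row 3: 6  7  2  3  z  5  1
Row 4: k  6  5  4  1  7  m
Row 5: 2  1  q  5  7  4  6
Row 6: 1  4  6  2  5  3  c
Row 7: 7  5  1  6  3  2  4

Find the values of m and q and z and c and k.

m = 2, q = 3, z = 4, c = 7, k = 3

For row 3, column 5: row 3 already has {1, 2, 3, 5, 6, 7}; that leaves 4.
For row 5, column 3: row 5 already has {1, 2, 4, 5, 6, 7}; that leaves 3.
For row 4, column 1: column 1 already has {1, 2, 4, 5, 6, 7}; that leaves 3.
For row 6, column 7: row 6 already has {1, 2, 3, 4, 5, 6}; that leaves 7.
For row 4, column 7: row 4 already has {1, 3, 4, 5, 6, 7}; that leaves 2.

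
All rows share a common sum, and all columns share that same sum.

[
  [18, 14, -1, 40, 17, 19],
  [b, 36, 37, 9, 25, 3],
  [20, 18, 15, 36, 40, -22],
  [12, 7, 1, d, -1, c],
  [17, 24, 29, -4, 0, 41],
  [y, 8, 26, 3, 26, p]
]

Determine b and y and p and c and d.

b = -3, y = 43, p = 1, c = 65, d = 23

Rows 1 and 3 both sum to 107, so that's the common total.
Column 4 has 40 + 9 + 36 − 4 + 3 = 84; the blank must be 107 − 84 = 23.
Row 2 has 36 + 37 + 9 + 25 + 3 = 110; the blank must be 107 − 110 = -3.
Column 1 has 18 − 3 + 20 + 12 + 17 = 64; the blank must be 107 − 64 = 43.
Row 6 has 43 + 8 + 26 + 3 + 26 = 106; the blank must be 107 − 106 = 1.
Row 4 has 12 + 7 + 1 + 23 − 1 = 42; the blank must be 107 − 42 = 65.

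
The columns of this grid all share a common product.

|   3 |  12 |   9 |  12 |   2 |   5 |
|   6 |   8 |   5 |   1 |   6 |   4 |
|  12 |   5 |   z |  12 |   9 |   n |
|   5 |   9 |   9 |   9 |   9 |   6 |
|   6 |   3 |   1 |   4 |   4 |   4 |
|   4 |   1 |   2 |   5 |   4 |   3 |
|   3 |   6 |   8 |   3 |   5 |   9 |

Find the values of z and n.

Columns 2 and 5 each multiply to 77760, so every column has product 77760.
Column 3: 9×5×9×1×2×8 = 6480, so the missing entry is 77760 ÷ 6480 = 12.
Column 6: 5×4×6×4×3×9 = 12960, so the missing entry is 77760 ÷ 12960 = 6.

z = 12, n = 6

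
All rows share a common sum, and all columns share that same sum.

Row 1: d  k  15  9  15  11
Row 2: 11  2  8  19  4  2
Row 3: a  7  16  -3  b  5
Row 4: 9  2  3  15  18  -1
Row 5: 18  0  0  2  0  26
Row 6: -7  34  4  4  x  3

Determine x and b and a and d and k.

Rows 2 and 4 both sum to 46, so that's the common total.
Column 2: 2 + 7 + 2 + 0 + 34 = 45, so its missing entry is 46 − 45 = 1.
Row 1: 1 + 15 + 9 + 15 + 11 = 51, so its missing entry is 46 − 51 = -5.
Row 6: -7 + 34 + 4 + 4 + 3 = 38, so its missing entry is 46 − 38 = 8.
Column 5: 15 + 4 + 18 + 0 + 8 = 45, so its missing entry is 46 − 45 = 1.
Row 3: 7 + 16 − 3 + 1 + 5 = 26, so its missing entry is 46 − 26 = 20.

x = 8, b = 1, a = 20, d = -5, k = 1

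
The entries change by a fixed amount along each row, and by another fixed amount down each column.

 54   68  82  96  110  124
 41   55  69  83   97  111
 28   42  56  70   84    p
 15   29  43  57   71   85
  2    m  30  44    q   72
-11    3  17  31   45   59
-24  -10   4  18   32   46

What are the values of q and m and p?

q = 58, m = 16, p = 98

Along each row the entries change by 14 per step; down each column they change by -13.
Row 5: from 2 at column 1, stepping by 14 to column 5 gives 58.
Row 5: from 2 at column 1, stepping by 14 to column 2 gives 16.
Row 3: from 28 at column 1, stepping by 14 to column 6 gives 98.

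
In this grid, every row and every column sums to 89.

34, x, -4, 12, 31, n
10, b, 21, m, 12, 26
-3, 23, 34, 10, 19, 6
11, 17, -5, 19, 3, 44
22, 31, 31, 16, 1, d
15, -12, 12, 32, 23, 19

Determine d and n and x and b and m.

Row 5: 22 + 31 + 31 + 16 + 1 = 101, so its missing entry is 89 − 101 = -12.
Column 6: 26 + 6 + 44 − 12 + 19 = 83, so its missing entry is 89 − 83 = 6.
Row 1: 34 − 4 + 12 + 31 + 6 = 79, so its missing entry is 89 − 79 = 10.
Column 2: 10 + 23 + 17 + 31 − 12 = 69, so its missing entry is 89 − 69 = 20.
Row 2: 10 + 20 + 21 + 12 + 26 = 89, so its missing entry is 89 − 89 = 0.

d = -12, n = 6, x = 10, b = 20, m = 0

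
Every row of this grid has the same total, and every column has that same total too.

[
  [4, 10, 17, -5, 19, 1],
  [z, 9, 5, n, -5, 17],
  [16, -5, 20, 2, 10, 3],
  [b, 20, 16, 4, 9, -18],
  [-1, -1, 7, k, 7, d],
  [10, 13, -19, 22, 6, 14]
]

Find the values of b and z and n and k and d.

b = 15, z = 2, n = 18, k = 5, d = 29

Rows 1 and 3 both sum to 46, so that's the common total.
Row 4: 20 + 16 + 4 + 9 − 18 = 31, so its missing entry is 46 − 31 = 15.
Column 6: 1 + 17 + 3 − 18 + 14 = 17, so its missing entry is 46 − 17 = 29.
Row 5: -1 − 1 + 7 + 7 + 29 = 41, so its missing entry is 46 − 41 = 5.
Column 1: 4 + 16 + 15 − 1 + 10 = 44, so its missing entry is 46 − 44 = 2.
Row 2: 2 + 9 + 5 − 5 + 17 = 28, so its missing entry is 46 − 28 = 18.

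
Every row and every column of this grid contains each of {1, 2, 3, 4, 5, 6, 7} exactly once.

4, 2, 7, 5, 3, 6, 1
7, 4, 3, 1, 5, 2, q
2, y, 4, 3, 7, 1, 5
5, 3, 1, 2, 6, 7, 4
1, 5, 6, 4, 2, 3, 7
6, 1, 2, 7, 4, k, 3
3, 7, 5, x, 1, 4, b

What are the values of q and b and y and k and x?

Cell (6,6): row 6 already has {1, 2, 3, 4, 6, 7} → 5.
For row 3, column 2: row 3 already has {1, 2, 3, 4, 5, 7}; that leaves 6.
For row 2, column 7: row 2 already has {1, 2, 3, 4, 5, 7}; that leaves 6.
At (row 7, col 7): column 7 already has {1, 3, 4, 5, 6, 7}, so the value is 2.
At (row 7, col 4): row 7 already has {1, 2, 3, 4, 5, 7}, so the value is 6.

q = 6, b = 2, y = 6, k = 5, x = 6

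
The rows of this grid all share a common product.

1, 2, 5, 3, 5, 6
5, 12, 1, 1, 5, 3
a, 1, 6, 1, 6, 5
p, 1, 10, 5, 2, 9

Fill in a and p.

Rows 1 and 2 each multiply to 900, so every row has product 900.
Row 3: 1×6×1×6×5 = 180, so the missing entry is 900 ÷ 180 = 5.
Row 4: 1×10×5×2×9 = 900, so the missing entry is 900 ÷ 900 = 1.

a = 5, p = 1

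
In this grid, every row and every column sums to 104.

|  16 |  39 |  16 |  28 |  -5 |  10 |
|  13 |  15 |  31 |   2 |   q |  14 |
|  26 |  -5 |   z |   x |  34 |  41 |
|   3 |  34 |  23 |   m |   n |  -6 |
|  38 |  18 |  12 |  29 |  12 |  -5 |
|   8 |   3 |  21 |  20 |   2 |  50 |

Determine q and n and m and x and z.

q = 29, n = 32, m = 18, x = 7, z = 1

Row 2 has 13 + 15 + 31 + 2 + 14 = 75; the blank must be 104 − 75 = 29.
Column 5 has -5 + 29 + 34 + 12 + 2 = 72; the blank must be 104 − 72 = 32.
Row 4 has 3 + 34 + 23 + 32 − 6 = 86; the blank must be 104 − 86 = 18.
Column 4 has 28 + 2 + 18 + 29 + 20 = 97; the blank must be 104 − 97 = 7.
Row 3 has 26 − 5 + 7 + 34 + 41 = 103; the blank must be 104 − 103 = 1.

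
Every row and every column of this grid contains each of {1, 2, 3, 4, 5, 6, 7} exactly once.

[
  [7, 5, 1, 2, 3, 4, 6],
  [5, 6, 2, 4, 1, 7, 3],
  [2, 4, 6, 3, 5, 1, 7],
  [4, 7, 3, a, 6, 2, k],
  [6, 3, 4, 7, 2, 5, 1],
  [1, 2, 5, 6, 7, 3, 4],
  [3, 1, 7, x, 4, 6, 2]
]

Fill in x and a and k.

x = 5, a = 1, k = 5

Cell (7,4): row 7 already has {1, 2, 3, 4, 6, 7} → 5.
Cell (4,4): column 4 already has {2, 3, 4, 5, 6, 7} → 1.
Cell (4,7): row 4 already has {1, 2, 3, 4, 6, 7} → 5.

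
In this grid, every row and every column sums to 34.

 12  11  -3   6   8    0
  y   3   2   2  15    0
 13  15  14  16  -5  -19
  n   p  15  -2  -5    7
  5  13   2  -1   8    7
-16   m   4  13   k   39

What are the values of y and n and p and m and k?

Column 5 has 8 + 15 − 5 − 5 + 8 = 21; the blank must be 34 − 21 = 13.
Row 6 has -16 + 4 + 13 + 13 + 39 = 53; the blank must be 34 − 53 = -19.
Column 2 has 11 + 3 + 15 + 13 − 19 = 23; the blank must be 34 − 23 = 11.
Row 4 has 11 + 15 − 2 − 5 + 7 = 26; the blank must be 34 − 26 = 8.
Row 2 has 3 + 2 + 2 + 15 + 0 = 22; the blank must be 34 − 22 = 12.

y = 12, n = 8, p = 11, m = -19, k = 13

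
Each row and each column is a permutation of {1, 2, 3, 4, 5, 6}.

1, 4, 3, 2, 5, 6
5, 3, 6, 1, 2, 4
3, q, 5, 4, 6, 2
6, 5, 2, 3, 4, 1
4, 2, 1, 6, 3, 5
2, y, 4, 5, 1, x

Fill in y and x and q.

y = 6, x = 3, q = 1

For row 6, column 6: column 6 already has {1, 2, 4, 5, 6}; that leaves 3.
Cell (6,2): row 6 already has {1, 2, 3, 4, 5} → 6.
For row 3, column 2: row 3 already has {2, 3, 4, 5, 6}; that leaves 1.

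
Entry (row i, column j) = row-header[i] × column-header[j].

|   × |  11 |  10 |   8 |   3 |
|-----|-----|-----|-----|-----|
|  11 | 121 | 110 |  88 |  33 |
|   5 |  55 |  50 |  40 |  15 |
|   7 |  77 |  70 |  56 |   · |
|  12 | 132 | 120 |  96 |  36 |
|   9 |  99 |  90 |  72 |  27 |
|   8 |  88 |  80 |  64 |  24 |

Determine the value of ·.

21

7 × 3 = 21.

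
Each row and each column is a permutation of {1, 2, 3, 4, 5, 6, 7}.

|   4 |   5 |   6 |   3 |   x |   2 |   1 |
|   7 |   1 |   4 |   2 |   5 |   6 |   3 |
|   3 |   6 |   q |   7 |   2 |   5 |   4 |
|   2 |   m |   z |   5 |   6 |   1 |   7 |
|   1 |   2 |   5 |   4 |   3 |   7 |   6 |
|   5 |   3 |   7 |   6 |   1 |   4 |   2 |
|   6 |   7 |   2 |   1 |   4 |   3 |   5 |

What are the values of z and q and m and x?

At (row 4, col 2): column 2 already has {1, 2, 3, 5, 6, 7}, so the value is 4.
Cell (4,3): row 4 already has {1, 2, 4, 5, 6, 7} → 3.
Cell (1,5): row 1 already has {1, 2, 3, 4, 5, 6} → 7.
At (row 3, col 3): row 3 already has {2, 3, 4, 5, 6, 7}, so the value is 1.

z = 3, q = 1, m = 4, x = 7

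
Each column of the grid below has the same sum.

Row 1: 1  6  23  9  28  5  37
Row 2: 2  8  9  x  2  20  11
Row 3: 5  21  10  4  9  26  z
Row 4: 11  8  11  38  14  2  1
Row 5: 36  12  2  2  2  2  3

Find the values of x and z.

x = 2, z = 3

Columns 1 and 6 both add up to 55, so every column sums to 55.
Column 4: 9 + 4 + 38 + 2 = 53, so the missing entry is 55 − 53 = 2.
Column 7: 37 + 11 + 1 + 3 = 52, so the missing entry is 55 − 52 = 3.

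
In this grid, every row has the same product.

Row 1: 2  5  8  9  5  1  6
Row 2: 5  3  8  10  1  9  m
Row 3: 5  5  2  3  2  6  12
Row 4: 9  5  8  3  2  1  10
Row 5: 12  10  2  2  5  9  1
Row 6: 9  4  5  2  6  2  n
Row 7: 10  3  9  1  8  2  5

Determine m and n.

Rows 5 and 7 each multiply to 21600, so every row has product 21600.
Row 2: 5×3×8×10×1×9 = 10800, so the missing entry is 21600 ÷ 10800 = 2.
Row 6: 9×4×5×2×6×2 = 4320, so the missing entry is 21600 ÷ 4320 = 5.

m = 2, n = 5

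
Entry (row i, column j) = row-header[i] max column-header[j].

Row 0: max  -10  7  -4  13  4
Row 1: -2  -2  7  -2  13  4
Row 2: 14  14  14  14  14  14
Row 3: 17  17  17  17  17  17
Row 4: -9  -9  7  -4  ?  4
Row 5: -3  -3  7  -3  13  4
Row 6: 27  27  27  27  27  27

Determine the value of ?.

max(-9, 13) = 13.

13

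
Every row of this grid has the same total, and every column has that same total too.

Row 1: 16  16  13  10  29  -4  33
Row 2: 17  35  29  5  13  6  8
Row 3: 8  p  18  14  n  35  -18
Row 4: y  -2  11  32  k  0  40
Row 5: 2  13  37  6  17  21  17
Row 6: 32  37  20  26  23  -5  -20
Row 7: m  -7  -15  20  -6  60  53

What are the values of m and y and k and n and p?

Rows 1 and 2 both sum to 113, so that's the common total.
Column 2 has 16 + 35 − 2 + 13 + 37 − 7 = 92; the blank must be 113 − 92 = 21.
Row 3 has 8 + 21 + 18 + 14 + 35 − 18 = 78; the blank must be 113 − 78 = 35.
Column 5 has 29 + 13 + 35 + 17 + 23 − 6 = 111; the blank must be 113 − 111 = 2.
Row 4 has -2 + 11 + 32 + 2 + 0 + 40 = 83; the blank must be 113 − 83 = 30.
Row 7 has -7 − 15 + 20 − 6 + 60 + 53 = 105; the blank must be 113 − 105 = 8.

m = 8, y = 30, k = 2, n = 35, p = 21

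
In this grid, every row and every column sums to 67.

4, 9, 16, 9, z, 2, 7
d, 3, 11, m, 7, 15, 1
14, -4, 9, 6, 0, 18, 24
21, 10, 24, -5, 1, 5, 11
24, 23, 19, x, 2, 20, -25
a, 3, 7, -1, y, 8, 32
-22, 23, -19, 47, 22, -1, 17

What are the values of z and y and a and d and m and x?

z = 20, y = 15, a = 3, d = 23, m = 7, x = 4

Row 1 has 4 + 9 + 16 + 9 + 2 + 7 = 47; the blank must be 67 − 47 = 20.
Row 5 has 24 + 23 + 19 + 2 + 20 − 25 = 63; the blank must be 67 − 63 = 4.
Column 5 has 20 + 7 + 0 + 1 + 2 + 22 = 52; the blank must be 67 − 52 = 15.
Row 6 has 3 + 7 − 1 + 15 + 8 + 32 = 64; the blank must be 67 − 64 = 3.
Column 1 has 4 + 14 + 21 + 24 + 3 − 22 = 44; the blank must be 67 − 44 = 23.
Row 2 has 23 + 3 + 11 + 7 + 15 + 1 = 60; the blank must be 67 − 60 = 7.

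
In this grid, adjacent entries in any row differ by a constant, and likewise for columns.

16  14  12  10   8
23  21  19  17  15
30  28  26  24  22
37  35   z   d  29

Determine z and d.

z = 33, d = 31

Along each row the entries change by -2 per step; down each column they change by 7.
Row 4: from 37 at column 1, stepping by -2 to column 3 gives 33.
Row 4: from 37 at column 1, stepping by -2 to column 4 gives 31.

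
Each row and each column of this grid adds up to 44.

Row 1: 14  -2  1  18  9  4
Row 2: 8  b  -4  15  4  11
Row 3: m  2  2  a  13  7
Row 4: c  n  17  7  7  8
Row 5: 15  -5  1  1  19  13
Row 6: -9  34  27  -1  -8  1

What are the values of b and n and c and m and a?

Row 2 has 8 − 4 + 15 + 4 + 11 = 34; the blank must be 44 − 34 = 10.
Column 2 has -2 + 10 + 2 − 5 + 34 = 39; the blank must be 44 − 39 = 5.
Row 4 has 5 + 17 + 7 + 7 + 8 = 44; the blank must be 44 − 44 = 0.
Column 1 has 14 + 8 + 0 + 15 − 9 = 28; the blank must be 44 − 28 = 16.
Row 3 has 16 + 2 + 2 + 13 + 7 = 40; the blank must be 44 − 40 = 4.

b = 10, n = 5, c = 0, m = 16, a = 4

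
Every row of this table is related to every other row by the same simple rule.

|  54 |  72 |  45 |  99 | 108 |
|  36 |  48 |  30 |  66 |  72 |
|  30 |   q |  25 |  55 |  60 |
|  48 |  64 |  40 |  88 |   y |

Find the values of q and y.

q = 40, y = 96

Each row is a constant multiple of every other row — this is a multiplication table with the headers hidden.
Row 3 is 30/54 = 5/9 times row 1, so its entry in column 2 is 72 × 5/9 = 40.
Row 4 is 48/54 = 8/9 times row 1, so its entry in column 5 is 108 × 8/9 = 96.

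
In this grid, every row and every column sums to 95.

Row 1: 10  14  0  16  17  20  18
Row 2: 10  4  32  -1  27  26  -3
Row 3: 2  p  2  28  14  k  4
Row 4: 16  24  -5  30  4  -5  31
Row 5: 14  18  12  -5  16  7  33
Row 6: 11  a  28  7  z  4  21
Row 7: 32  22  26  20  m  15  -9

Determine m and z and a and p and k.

m = -11, z = 28, a = -4, p = 17, k = 28

Row 7 has 32 + 22 + 26 + 20 + 15 − 9 = 106; the blank must be 95 − 106 = -11.
Column 5 has 17 + 27 + 14 + 4 + 16 − 11 = 67; the blank must be 95 − 67 = 28.
Row 6 has 11 + 28 + 7 + 28 + 4 + 21 = 99; the blank must be 95 − 99 = -4.
Column 2 has 14 + 4 + 24 + 18 − 4 + 22 = 78; the blank must be 95 − 78 = 17.
Row 3 has 2 + 17 + 2 + 28 + 14 + 4 = 67; the blank must be 95 − 67 = 28.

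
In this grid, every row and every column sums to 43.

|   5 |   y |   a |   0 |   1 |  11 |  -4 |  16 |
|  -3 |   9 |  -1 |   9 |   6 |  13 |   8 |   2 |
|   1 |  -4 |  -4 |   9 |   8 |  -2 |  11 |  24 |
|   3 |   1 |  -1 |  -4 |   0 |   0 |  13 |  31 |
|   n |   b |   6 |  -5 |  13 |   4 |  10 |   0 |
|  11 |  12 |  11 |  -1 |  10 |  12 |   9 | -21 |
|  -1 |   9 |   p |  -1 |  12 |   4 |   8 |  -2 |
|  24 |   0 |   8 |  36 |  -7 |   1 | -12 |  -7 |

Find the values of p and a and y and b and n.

p = 14, a = 10, y = 4, b = 12, n = 3

The known cells in row 7 total 29, leaving 43 − 29 = 14 for the blank.
The known cells in column 1 total 40, leaving 43 − 40 = 3 for the blank.
The known cells in column 3 total 33, leaving 43 − 33 = 10 for the blank.
The known cells in row 1 total 39, leaving 43 − 39 = 4 for the blank.
The known cells in row 5 total 31, leaving 43 − 31 = 12 for the blank.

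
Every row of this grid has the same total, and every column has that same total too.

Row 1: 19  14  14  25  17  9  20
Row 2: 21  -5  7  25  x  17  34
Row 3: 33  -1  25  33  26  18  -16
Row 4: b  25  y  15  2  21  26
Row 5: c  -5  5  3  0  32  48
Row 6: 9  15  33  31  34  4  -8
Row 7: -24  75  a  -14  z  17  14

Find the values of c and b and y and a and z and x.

c = 35, b = 25, y = 4, a = 30, z = 20, x = 19

Rows 1 and 3 both sum to 118, so that's the common total.
Row 5: -5 + 5 + 3 + 0 + 32 + 48 = 83, so its missing entry is 118 − 83 = 35.
Row 2: 21 − 5 + 7 + 25 + 17 + 34 = 99, so its missing entry is 118 − 99 = 19.
Column 5: 17 + 19 + 26 + 2 + 0 + 34 = 98, so its missing entry is 118 − 98 = 20.
Row 7: -24 + 75 − 14 + 20 + 17 + 14 = 88, so its missing entry is 118 − 88 = 30.
Column 1: 19 + 21 + 33 + 35 + 9 − 24 = 93, so its missing entry is 118 − 93 = 25.
Row 4: 25 + 25 + 15 + 2 + 21 + 26 = 114, so its missing entry is 118 − 114 = 4.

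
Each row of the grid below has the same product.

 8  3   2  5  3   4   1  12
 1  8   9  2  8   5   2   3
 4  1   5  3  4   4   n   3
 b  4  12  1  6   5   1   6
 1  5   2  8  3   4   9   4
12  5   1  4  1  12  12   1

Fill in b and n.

b = 4, n = 12

Rows 1 and 5 each multiply to 34560, so every row has product 34560.
Row 4: 4×12×1×6×5×1×6 = 8640, so the missing entry is 34560 ÷ 8640 = 4.
Row 3: 4×1×5×3×4×4×3 = 2880, so the missing entry is 34560 ÷ 2880 = 12.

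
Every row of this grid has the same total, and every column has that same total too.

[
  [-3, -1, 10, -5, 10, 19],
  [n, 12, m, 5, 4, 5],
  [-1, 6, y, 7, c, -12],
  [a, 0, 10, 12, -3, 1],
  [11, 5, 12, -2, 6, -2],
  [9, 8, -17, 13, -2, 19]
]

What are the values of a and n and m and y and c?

a = 10, n = 4, m = 0, y = 15, c = 15

Rows 1 and 5 both sum to 30, so that's the common total.
Column 5 has 10 + 4 − 3 + 6 − 2 = 15; the blank must be 30 − 15 = 15.
Row 4 has 0 + 10 + 12 − 3 + 1 = 20; the blank must be 30 − 20 = 10.
Row 3 has -1 + 6 + 7 + 15 − 12 = 15; the blank must be 30 − 15 = 15.
Column 3 has 10 + 15 + 10 + 12 − 17 = 30; the blank must be 30 − 30 = 0.
Row 2 has 12 + 0 + 5 + 4 + 5 = 26; the blank must be 30 − 26 = 4.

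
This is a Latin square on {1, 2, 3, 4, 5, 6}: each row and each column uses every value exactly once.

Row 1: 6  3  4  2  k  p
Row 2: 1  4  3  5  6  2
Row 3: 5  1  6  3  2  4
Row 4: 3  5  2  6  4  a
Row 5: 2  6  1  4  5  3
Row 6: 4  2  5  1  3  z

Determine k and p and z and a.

k = 1, p = 5, z = 6, a = 1

For row 6, column 6: row 6 already has {1, 2, 3, 4, 5}; that leaves 6.
For row 1, column 5: column 5 already has {2, 3, 4, 5, 6}; that leaves 1.
For row 4, column 6: row 4 already has {2, 3, 4, 5, 6}; that leaves 1.
Cell (1,6): row 1 already has {1, 2, 3, 4, 6} → 5.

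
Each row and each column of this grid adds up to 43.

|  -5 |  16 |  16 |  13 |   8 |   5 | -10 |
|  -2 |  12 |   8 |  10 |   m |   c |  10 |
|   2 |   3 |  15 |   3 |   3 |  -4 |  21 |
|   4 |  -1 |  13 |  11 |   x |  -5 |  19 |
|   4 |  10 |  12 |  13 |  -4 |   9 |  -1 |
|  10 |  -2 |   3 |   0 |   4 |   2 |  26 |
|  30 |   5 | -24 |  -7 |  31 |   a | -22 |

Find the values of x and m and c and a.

The known cells in row 7 total 13, leaving 43 − 13 = 30 for the blank.
The known cells in row 4 total 41, leaving 43 − 41 = 2 for the blank.
The known cells in column 5 total 44, leaving 43 − 44 = -1 for the blank.
The known cells in row 2 total 37, leaving 43 − 37 = 6 for the blank.

x = 2, m = -1, c = 6, a = 30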